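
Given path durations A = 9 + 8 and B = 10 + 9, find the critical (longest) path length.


Path A: 9 + 8 = 17
Path B: 10 + 9 = 19
Critical path = longest = max(17, 19)
= 19 (Path B)


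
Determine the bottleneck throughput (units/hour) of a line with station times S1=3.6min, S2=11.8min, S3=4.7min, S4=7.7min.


Bottleneck = longest station time
Station times: [3.6, 11.8, 4.7, 7.7]
Max = 11.8 min
Rate = 60 / 11.8
= 5.08 units/hour (bottleneck: 11.8min)


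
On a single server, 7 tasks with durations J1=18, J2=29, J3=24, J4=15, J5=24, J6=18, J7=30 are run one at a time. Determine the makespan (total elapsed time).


Sequential makespan: sum all processing times
= 18 + 29 + 24 + 15 + 24 + 18 + 30
= 158 time units


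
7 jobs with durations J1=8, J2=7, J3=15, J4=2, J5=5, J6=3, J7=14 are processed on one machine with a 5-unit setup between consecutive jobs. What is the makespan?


Makespan = Σ processing + (n-1) × setup
= (8 + 7 + 15 + 2 + 5 + 3 + 14) + (7-1)×5
= 54 + 30
= 84 time units


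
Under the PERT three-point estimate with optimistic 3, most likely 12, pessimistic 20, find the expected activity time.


te = (o + 4m + p) / 6
= (3 + 4×12 + 20) / 6
= (3 + 48 + 20) / 6
= 71 / 6
= 11.83


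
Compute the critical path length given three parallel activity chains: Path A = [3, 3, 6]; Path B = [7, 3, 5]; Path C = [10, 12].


Path A: 3 + 3 + 6 = 12
Path B: 7 + 3 + 5 = 15
Path C: 10 + 12 = 22
Critical path = longest = max(12, 15, 22)
= 22 (Path C)


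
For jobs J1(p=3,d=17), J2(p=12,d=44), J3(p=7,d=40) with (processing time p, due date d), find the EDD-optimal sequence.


EDD: sort by earliest due date
  J1: d=17, p=3
  J3: d=40, p=7
  J2: d=44, p=12
Order: J1 → J3 → J2


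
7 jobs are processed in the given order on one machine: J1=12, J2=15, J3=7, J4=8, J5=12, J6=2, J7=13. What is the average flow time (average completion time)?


Completion times:
  J1: completes at 12
  J2: completes at 27
  J3: completes at 34
  J4: completes at 42
  J5: completes at 54
  J6: completes at 56
  J7: completes at 69
Sum = 294
Average = 294/7
= 42.00


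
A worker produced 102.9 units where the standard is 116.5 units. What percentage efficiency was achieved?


Efficiency = (actual / standard) × 100
= (102.9 / 116.5) × 100
= 88.3%


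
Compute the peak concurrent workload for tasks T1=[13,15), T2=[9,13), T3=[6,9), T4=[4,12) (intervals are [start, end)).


Check each time point for overlaps:
  t=6: 2 tasks active (T3, T4)
Max concurrent = 2


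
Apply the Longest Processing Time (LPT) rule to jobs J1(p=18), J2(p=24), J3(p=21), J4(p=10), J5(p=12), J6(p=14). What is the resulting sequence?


LPT: sort by longest processing time first
  J2: p=24
  J3: p=21
  J1: p=18
  J6: p=14
  J5: p=12
  J4: p=10
Order: J2 → J3 → J1 → J6 → J5 → J4


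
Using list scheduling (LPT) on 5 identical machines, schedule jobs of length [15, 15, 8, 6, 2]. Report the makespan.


Jobs (LPT sorted): [15, 15, 8, 6, 2]
Machines: 5
  J=15 → Machine 1 (load: 0+15=15)
  J=15 → Machine 2 (load: 0+15=15)
  J=8 → Machine 3 (load: 0+8=8)
  J=6 → Machine 4 (load: 0+6=6)
  J=2 → Machine 5 (load: 0+2=2)
Machine loads: [15, 15, 8, 6, 2]
Makespan = max = 15 time units


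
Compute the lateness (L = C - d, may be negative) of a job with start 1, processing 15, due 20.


Completion = 1 + 15 = 16
Lateness = C - d = 16 - 20
= -4


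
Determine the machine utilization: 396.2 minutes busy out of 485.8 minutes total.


Utilization = busy / total × 100
= 396.2 / 485.8 × 100
= 81.6%


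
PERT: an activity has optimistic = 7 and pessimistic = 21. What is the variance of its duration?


σ² = ((p - o) / 6)² = (p - o)² / 36
= (21 - 7)² / 36
= 14² / 36
= 196 / 36
= 5.4444


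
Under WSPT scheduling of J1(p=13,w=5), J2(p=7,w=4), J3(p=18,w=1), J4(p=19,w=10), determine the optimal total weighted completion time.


WSPT order (by p/w): J2 → J4 → J1 → J3
  J2: C=7, w·C=4×7=28
  J4: C=26, w·C=10×26=260
  J1: C=39, w·C=5×39=195
  J3: C=57, w·C=1×57=57
Σ w·C = 540
= 540


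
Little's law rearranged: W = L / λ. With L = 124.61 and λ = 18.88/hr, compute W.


Little's law: L = λW → W = L / λ
= 124.61 / 18.88
= 6.60 hours


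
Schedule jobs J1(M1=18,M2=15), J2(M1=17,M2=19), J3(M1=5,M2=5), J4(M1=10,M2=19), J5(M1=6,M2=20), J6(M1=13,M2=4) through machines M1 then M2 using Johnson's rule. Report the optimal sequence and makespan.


Johnson's rule:
Group 1 (M1≤M2, sort by M1): ['J3', 'J5', 'J4', 'J2']
Group 2 (M1>M2, sort desc M2): ['J1', 'J6']
Sequence: J3 → J5 → J4 → J2 → J1 → J6
Makespan calculation:
  J3: M1 done=5, M2 done=10
  J5: M1 done=11, M2 done=31
  J4: M1 done=21, M2 done=50
  J2: M1 done=38, M2 done=69
  J1: M1 done=56, M2 done=84
  J6: M1 done=69, M2 done=88
= Sequence: J3 → J5 → J4 → J2 → J1 → J6, Makespan: 88


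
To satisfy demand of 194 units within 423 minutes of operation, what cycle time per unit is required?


Cycle time = available time / demand
= 423 / 194
= 2.18 min/unit


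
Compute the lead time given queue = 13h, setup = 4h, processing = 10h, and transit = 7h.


Lead time = queue + setup + processing + transit
= 13 + 4 + 10 + 7
= 34 hours


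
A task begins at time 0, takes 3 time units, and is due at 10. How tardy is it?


Completion = start + processing = 0 + 3 = 3
Tardiness = max(0, C - d) = max(0, 3 - 10)
= max(0, -7)
= 0


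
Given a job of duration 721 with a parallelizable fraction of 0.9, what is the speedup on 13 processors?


Amdahl's law: T_p = T × ((1-p) + p/N)
= 721 × ((1-0.9) + 0.9/13)
= 721 × (0.10 + 0.0692)
= 721 × 0.1692
= 122.02
Speedup = 721/122.02
= 5.91×


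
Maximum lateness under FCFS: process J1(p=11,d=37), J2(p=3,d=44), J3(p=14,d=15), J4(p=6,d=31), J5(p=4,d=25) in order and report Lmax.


Lateness per job (L = C - d):
  J1: C=11, d=37, L=-26
  J2: C=14, d=44, L=-30
  J3: C=28, d=15, L=13
  J4: C=34, d=31, L=3
  J5: C=38, d=25, L=13
Lmax = max(-26, -30, 13, 3, 13)
= 13


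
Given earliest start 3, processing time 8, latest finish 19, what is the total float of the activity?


EF = ES + duration = 3 + 8 = 11
LS = LF - duration = 19 - 8 = 11
Total Float = LF - EF = 19 - 11
(or LS - ES = 11 - 3)
= 8


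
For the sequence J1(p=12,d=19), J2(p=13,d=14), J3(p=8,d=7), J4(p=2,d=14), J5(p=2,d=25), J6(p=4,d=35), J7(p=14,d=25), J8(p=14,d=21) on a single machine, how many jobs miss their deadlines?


Completion vs due date:
  J1: C=12, d=19 → on time
  J2: C=25, d=14 → TARDY
  J3: C=33, d=7 → TARDY
  J4: C=35, d=14 → TARDY
  J5: C=37, d=25 → TARDY
  J6: C=41, d=35 → TARDY
  J7: C=55, d=25 → TARDY
  J8: C=69, d=21 → TARDY
Tardy jobs: J2, J3, J4, J5, J6, J7, J8
Count = 7


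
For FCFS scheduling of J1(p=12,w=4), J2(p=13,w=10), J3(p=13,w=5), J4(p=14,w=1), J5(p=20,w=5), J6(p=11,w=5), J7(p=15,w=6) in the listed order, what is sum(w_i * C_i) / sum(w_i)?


Completion times:
  J1: C=12, w×C=4×12=48
  J2: C=25, w×C=10×25=250
  J3: C=38, w×C=5×38=190
  J4: C=52, w×C=1×52=52
  J5: C=72, w×C=5×72=360
  J6: C=83, w×C=5×83=415
  J7: C=98, w×C=6×98=588
Sum w×C = 1903
Sum w = 36
Weighted avg = 1903/36
= 52.86


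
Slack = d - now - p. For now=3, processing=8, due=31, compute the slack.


Slack = due - current_time - processing
= 31 - 3 - 8
= 20


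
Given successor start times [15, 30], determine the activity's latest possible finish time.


LF = min of all successor start times
Successors start at: [15, 30]
LF = min(15, 30)
= 15


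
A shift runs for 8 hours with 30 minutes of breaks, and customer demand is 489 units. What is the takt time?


Available = 8×60 - 30 = 450 min
Takt time = 450 / 489
= 0.92 min/unit


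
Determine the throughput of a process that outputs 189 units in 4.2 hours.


Throughput = units / time
= 189 / 4.2
= 45.0 units/hour


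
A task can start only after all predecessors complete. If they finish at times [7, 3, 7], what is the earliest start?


ES = max of all predecessor completion times
Predecessors: [7, 3, 7]
ES = max(7, 3, 7)
= 7


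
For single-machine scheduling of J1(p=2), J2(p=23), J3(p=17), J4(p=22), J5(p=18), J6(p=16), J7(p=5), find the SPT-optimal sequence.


SPT: sort by shortest processing time
  J1: p=2
  J7: p=5
  J6: p=16
  J3: p=17
  J5: p=18
  J4: p=22
  J2: p=23
Order: J1 → J7 → J6 → J3 → J5 → J4 → J2


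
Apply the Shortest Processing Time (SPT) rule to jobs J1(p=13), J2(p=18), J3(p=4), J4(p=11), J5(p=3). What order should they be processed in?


SPT: sort by shortest processing time
  J5: p=3
  J3: p=4
  J4: p=11
  J1: p=13
  J2: p=18
Order: J5 → J3 → J4 → J1 → J2


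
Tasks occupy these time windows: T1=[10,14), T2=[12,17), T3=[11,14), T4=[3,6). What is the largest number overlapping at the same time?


Check each time point for overlaps:
  t=12: 3 tasks active (T1, T2, T3)
Max concurrent = 3


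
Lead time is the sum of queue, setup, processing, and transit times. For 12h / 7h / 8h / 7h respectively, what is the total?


Lead time = queue + setup + processing + transit
= 12 + 7 + 8 + 7
= 34 hours


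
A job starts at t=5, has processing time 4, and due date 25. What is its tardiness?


Completion = start + processing = 5 + 4 = 9
Tardiness = max(0, C - d) = max(0, 9 - 25)
= max(0, -16)
= 0


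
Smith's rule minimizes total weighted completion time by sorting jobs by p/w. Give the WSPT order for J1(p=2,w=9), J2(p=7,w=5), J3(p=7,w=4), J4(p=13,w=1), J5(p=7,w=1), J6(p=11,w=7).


WSPT (Smith's rule): sort by p/w ascending
  J1: p/w = 2/9 = 0.222
  J2: p/w = 7/5 = 1.400
  J6: p/w = 11/7 = 1.571
  J3: p/w = 7/4 = 1.750
  J5: p/w = 7/1 = 7.000
  J4: p/w = 13/1 = 13.000
Order: J1 → J2 → J6 → J3 → J5 → J4


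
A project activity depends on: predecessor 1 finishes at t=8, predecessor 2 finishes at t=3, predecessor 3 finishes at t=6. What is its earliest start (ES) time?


ES = max of all predecessor completion times
Predecessors: [8, 3, 6]
ES = max(8, 3, 6)
= 8


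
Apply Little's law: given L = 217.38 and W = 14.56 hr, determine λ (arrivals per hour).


Little's law: L = λW → λ = L / W
= 217.38 / 14.56
= 14.93 per hour


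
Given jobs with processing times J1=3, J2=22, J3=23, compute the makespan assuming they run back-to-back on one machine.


Sequential makespan: sum all processing times
= 3 + 22 + 23
= 48 time units


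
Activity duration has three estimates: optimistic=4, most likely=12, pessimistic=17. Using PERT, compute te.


te = (o + 4m + p) / 6
= (4 + 4×12 + 17) / 6
= (4 + 48 + 17) / 6
= 69 / 6
= 11.50


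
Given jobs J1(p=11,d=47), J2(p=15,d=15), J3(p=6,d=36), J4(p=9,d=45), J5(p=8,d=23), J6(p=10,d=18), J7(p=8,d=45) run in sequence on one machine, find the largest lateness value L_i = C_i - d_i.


Lateness per job (L = C - d):
  J1: C=11, d=47, L=-36
  J2: C=26, d=15, L=11
  J3: C=32, d=36, L=-4
  J4: C=41, d=45, L=-4
  J5: C=49, d=23, L=26
  J6: C=59, d=18, L=41
  J7: C=67, d=45, L=22
Lmax = max(-36, 11, -4, -4, 26, 41, 22)
= 41


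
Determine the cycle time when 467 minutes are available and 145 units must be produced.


Cycle time = available time / demand
= 467 / 145
= 3.22 min/unit


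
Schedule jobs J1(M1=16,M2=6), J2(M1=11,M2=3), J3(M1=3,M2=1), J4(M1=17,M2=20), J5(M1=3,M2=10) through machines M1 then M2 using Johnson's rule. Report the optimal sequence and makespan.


Johnson's rule:
Group 1 (M1≤M2, sort by M1): ['J5', 'J4']
Group 2 (M1>M2, sort desc M2): ['J1', 'J2', 'J3']
Sequence: J5 → J4 → J1 → J2 → J3
Makespan calculation:
  J5: M1 done=3, M2 done=13
  J4: M1 done=20, M2 done=40
  J1: M1 done=36, M2 done=46
  J2: M1 done=47, M2 done=50
  J3: M1 done=50, M2 done=51
= Sequence: J5 → J4 → J1 → J2 → J3, Makespan: 51


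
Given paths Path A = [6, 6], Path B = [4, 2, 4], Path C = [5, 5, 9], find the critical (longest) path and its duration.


Path A: 6 + 6 = 12
Path B: 4 + 2 + 4 = 10
Path C: 5 + 5 + 9 = 19
Critical path = longest = max(12, 10, 19)
= 19 (Path C)


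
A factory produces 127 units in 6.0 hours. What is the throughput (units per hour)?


Throughput = units / time
= 127 / 6.0
= 21.2 units/hour


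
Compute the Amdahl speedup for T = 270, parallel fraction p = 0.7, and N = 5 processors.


Amdahl's law: T_p = T × ((1-p) + p/N)
= 270 × ((1-0.7) + 0.7/5)
= 270 × (0.30 + 0.1400)
= 270 × 0.4400
= 118.80
Speedup = 270/118.80
= 2.27×


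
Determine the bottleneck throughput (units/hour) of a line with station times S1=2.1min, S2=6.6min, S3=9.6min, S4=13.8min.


Bottleneck = longest station time
Station times: [2.1, 6.6, 9.6, 13.8]
Max = 13.8 min
Rate = 60 / 13.8
= 4.35 units/hour (bottleneck: 13.8min)


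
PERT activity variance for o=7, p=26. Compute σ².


σ² = ((p - o) / 6)² = (p - o)² / 36
= (26 - 7)² / 36
= 19² / 36
= 361 / 36
= 10.0278


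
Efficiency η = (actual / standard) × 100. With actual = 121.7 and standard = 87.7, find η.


Efficiency = (actual / standard) × 100
= (121.7 / 87.7) × 100
= 138.8%


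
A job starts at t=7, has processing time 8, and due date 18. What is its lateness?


Completion = 7 + 8 = 15
Lateness = C - d = 15 - 18
= -3


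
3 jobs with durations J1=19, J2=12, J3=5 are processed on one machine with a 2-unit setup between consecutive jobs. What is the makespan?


Makespan = Σ processing + (n-1) × setup
= (19 + 12 + 5) + (3-1)×2
= 36 + 4
= 40 time units


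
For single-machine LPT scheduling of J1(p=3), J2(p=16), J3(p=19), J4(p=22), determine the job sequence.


LPT: sort by longest processing time first
  J4: p=22
  J3: p=19
  J2: p=16
  J1: p=3
Order: J4 → J3 → J2 → J1


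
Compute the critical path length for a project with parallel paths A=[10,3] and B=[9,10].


Path A: 10 + 3 = 13
Path B: 9 + 10 = 19
Critical path = longest = max(13, 19)
= 19 (Path B)


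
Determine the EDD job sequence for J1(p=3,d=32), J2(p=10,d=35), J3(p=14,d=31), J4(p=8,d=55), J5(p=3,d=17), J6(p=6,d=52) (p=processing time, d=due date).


EDD: sort by earliest due date
  J5: d=17, p=3
  J3: d=31, p=14
  J1: d=32, p=3
  J2: d=35, p=10
  J6: d=52, p=6
  J4: d=55, p=8
Order: J5 → J3 → J1 → J2 → J6 → J4


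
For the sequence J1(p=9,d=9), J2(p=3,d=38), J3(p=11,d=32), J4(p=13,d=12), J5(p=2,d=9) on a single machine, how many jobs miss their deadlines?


Completion vs due date:
  J1: C=9, d=9 → on time
  J2: C=12, d=38 → on time
  J3: C=23, d=32 → on time
  J4: C=36, d=12 → TARDY
  J5: C=38, d=9 → TARDY
Tardy jobs: J4, J5
Count = 2


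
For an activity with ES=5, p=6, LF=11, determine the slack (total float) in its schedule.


EF = ES + duration = 5 + 6 = 11
LS = LF - duration = 11 - 6 = 5
Total Float = LF - EF = 11 - 11
(or LS - ES = 5 - 5)
= 0


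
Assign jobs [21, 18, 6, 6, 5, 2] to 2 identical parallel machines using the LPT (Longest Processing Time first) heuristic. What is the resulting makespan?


Jobs (LPT sorted): [21, 18, 6, 6, 5, 2]
Machines: 2
  J=21 → Machine 1 (load: 0+21=21)
  J=18 → Machine 2 (load: 0+18=18)
  J=6 → Machine 2 (load: 18+6=24)
  J=6 → Machine 1 (load: 21+6=27)
  J=5 → Machine 2 (load: 24+5=29)
  J=2 → Machine 1 (load: 27+2=29)
Machine loads: [29, 29]
Makespan = max = 29 time units


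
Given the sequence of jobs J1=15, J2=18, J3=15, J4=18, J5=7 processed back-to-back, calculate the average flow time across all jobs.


Completion times:
  J1: completes at 15
  J2: completes at 33
  J3: completes at 48
  J4: completes at 66
  J5: completes at 73
Sum = 235
Average = 235/5
= 47.00


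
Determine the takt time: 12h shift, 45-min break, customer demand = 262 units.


Available = 12×60 - 45 = 675 min
Takt time = 675 / 262
= 2.58 min/unit


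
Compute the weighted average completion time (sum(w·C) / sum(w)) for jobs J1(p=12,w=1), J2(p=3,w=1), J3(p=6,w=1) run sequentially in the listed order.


Completion times:
  J1: C=12, w×C=1×12=12
  J2: C=15, w×C=1×15=15
  J3: C=21, w×C=1×21=21
Sum w×C = 48
Sum w = 3
Weighted avg = 48/3
= 16.00


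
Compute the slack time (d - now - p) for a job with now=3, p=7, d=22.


Slack = due - current_time - processing
= 22 - 3 - 7
= 12


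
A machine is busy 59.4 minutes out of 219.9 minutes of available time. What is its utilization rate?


Utilization = busy / total × 100
= 59.4 / 219.9 × 100
= 27.0%


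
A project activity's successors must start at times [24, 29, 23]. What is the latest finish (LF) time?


LF = min of all successor start times
Successors start at: [24, 29, 23]
LF = min(24, 29, 23)
= 23


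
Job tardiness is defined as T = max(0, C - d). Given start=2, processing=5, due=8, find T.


Completion = start + processing = 2 + 5 = 7
Tardiness = max(0, C - d) = max(0, 7 - 8)
= max(0, -1)
= 0


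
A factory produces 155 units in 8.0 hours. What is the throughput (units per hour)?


Throughput = units / time
= 155 / 8.0
= 19.4 units/hour


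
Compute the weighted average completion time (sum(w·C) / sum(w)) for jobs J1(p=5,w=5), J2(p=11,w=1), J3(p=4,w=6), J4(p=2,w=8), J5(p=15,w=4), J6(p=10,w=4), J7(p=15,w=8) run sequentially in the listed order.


Completion times:
  J1: C=5, w×C=5×5=25
  J2: C=16, w×C=1×16=16
  J3: C=20, w×C=6×20=120
  J4: C=22, w×C=8×22=176
  J5: C=37, w×C=4×37=148
  J6: C=47, w×C=4×47=188
  J7: C=62, w×C=8×62=496
Sum w×C = 1169
Sum w = 36
Weighted avg = 1169/36
= 32.47


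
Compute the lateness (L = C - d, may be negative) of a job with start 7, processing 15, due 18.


Completion = 7 + 15 = 22
Lateness = C - d = 22 - 18
= 4


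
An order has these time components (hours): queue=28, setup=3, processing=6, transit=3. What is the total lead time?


Lead time = queue + setup + processing + transit
= 28 + 3 + 6 + 3
= 40 hours


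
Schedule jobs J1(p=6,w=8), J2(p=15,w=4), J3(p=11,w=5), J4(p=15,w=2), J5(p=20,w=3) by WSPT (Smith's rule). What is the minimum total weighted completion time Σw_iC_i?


WSPT order (by p/w): J1 → J3 → J2 → J5 → J4
  J1: C=6, w·C=8×6=48
  J3: C=17, w·C=5×17=85
  J2: C=32, w·C=4×32=128
  J5: C=52, w·C=3×52=156
  J4: C=67, w·C=2×67=134
Σ w·C = 551
= 551


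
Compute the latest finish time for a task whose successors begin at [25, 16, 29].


LF = min of all successor start times
Successors start at: [25, 16, 29]
LF = min(25, 16, 29)
= 16


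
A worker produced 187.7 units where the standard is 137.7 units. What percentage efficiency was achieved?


Efficiency = (actual / standard) × 100
= (187.7 / 137.7) × 100
= 136.3%


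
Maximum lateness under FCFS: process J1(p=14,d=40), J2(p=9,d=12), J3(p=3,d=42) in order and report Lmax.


Lateness per job (L = C - d):
  J1: C=14, d=40, L=-26
  J2: C=23, d=12, L=11
  J3: C=26, d=42, L=-16
Lmax = max(-26, 11, -16)
= 11


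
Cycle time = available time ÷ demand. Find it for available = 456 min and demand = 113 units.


Cycle time = available time / demand
= 456 / 113
= 4.04 min/unit


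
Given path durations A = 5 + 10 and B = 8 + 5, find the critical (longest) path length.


Path A: 5 + 10 = 15
Path B: 8 + 5 = 13
Critical path = longest = max(15, 13)
= 15 (Path A)


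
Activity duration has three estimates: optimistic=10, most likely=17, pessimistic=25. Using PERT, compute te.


te = (o + 4m + p) / 6
= (10 + 4×17 + 25) / 6
= (10 + 68 + 25) / 6
= 103 / 6
= 17.17


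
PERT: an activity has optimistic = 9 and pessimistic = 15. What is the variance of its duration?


σ² = ((p - o) / 6)² = (p - o)² / 36
= (15 - 9)² / 36
= 6² / 36
= 36 / 36
= 1.0000


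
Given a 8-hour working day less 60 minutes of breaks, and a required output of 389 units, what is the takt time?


Available = 8×60 - 60 = 420 min
Takt time = 420 / 389
= 1.08 min/unit


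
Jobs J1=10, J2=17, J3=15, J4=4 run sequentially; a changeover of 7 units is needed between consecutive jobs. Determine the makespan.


Makespan = Σ processing + (n-1) × setup
= (10 + 17 + 15 + 4) + (4-1)×7
= 46 + 21
= 67 time units


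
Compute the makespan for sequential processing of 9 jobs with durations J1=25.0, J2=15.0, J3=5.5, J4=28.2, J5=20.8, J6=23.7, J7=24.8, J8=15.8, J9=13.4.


Sequential makespan: sum all processing times
= 25.0 + 15.0 + 5.5 + 28.2 + 20.8 + 23.7 + 24.8 + 15.8 + 13.4
= 172.2 time units


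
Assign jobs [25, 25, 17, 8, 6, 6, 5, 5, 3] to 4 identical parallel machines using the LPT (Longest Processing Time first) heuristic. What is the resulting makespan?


Jobs (LPT sorted): [25, 25, 17, 8, 6, 6, 5, 5, 3]
Machines: 4
  J=25 → Machine 1 (load: 0+25=25)
  J=25 → Machine 2 (load: 0+25=25)
  J=17 → Machine 3 (load: 0+17=17)
  J=8 → Machine 4 (load: 0+8=8)
  J=6 → Machine 4 (load: 8+6=14)
  J=6 → Machine 4 (load: 14+6=20)
  J=5 → Machine 3 (load: 17+5=22)
  J=5 → Machine 4 (load: 20+5=25)
  J=3 → Machine 3 (load: 22+3=25)
Machine loads: [25, 25, 25, 25]
Makespan = max = 25 time units


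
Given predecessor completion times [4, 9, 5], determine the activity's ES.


ES = max of all predecessor completion times
Predecessors: [4, 9, 5]
ES = max(4, 9, 5)
= 9


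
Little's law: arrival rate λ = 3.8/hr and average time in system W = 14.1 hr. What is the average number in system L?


Little's law: L = λ × W
= 3.8 × 14.1
= 53.58


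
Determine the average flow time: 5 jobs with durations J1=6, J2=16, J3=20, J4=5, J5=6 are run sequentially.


Completion times:
  J1: completes at 6
  J2: completes at 22
  J3: completes at 42
  J4: completes at 47
  J5: completes at 53
Sum = 170
Average = 170/5
= 34.00


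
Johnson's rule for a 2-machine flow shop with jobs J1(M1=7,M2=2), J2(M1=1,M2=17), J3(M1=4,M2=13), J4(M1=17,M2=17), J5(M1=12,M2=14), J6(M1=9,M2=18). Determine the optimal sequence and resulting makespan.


Johnson's rule:
Group 1 (M1≤M2, sort by M1): ['J2', 'J3', 'J6', 'J5', 'J4']
Group 2 (M1>M2, sort desc M2): ['J1']
Sequence: J2 → J3 → J6 → J5 → J4 → J1
Makespan calculation:
  J2: M1 done=1, M2 done=18
  J3: M1 done=5, M2 done=31
  J6: M1 done=14, M2 done=49
  J5: M1 done=26, M2 done=63
  J4: M1 done=43, M2 done=80
  J1: M1 done=50, M2 done=82
= Sequence: J2 → J3 → J6 → J5 → J4 → J1, Makespan: 82


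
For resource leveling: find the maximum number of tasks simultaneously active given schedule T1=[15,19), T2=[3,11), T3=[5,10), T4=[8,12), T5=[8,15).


Check each time point for overlaps:
  t=8: 4 tasks active (T2, T3, T4, T5)
Max concurrent = 4


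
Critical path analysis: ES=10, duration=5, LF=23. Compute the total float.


EF = ES + duration = 10 + 5 = 15
LS = LF - duration = 23 - 5 = 18
Total Float = LF - EF = 23 - 15
(or LS - ES = 18 - 10)
= 8


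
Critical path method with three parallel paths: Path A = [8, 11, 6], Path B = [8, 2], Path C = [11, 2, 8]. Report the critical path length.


Path A: 8 + 11 + 6 = 25
Path B: 8 + 2 = 10
Path C: 11 + 2 + 8 = 21
Critical path = longest = max(25, 10, 21)
= 25 (Path A)


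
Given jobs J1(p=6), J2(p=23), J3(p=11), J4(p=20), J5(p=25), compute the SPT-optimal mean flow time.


SPT order: J1 → J3 → J4 → J2 → J5
Completion times:
  J1: C=6
  J3: C=17
  J4: C=37
  J2: C=60
  J5: C=85
Sum = 205, n = 5
Mean flow = 205/5
= 41.00


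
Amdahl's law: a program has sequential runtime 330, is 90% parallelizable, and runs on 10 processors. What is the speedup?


Amdahl's law: T_p = T × ((1-p) + p/N)
= 330 × ((1-0.9) + 0.9/10)
= 330 × (0.10 + 0.0900)
= 330 × 0.1900
= 62.70
Speedup = 330/62.70
= 5.26×


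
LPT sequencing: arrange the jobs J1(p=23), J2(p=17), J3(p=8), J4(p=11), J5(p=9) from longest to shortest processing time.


LPT: sort by longest processing time first
  J1: p=23
  J2: p=17
  J4: p=11
  J5: p=9
  J3: p=8
Order: J1 → J2 → J4 → J5 → J3


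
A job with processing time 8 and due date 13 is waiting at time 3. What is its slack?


Slack = due - current_time - processing
= 13 - 3 - 8
= 2


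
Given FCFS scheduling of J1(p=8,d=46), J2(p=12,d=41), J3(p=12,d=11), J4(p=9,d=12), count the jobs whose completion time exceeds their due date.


Completion vs due date:
  J1: C=8, d=46 → on time
  J2: C=20, d=41 → on time
  J3: C=32, d=11 → TARDY
  J4: C=41, d=12 → TARDY
Tardy jobs: J3, J4
Count = 2


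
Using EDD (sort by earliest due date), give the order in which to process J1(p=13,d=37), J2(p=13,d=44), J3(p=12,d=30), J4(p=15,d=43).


EDD: sort by earliest due date
  J3: d=30, p=12
  J1: d=37, p=13
  J4: d=43, p=15
  J2: d=44, p=13
Order: J3 → J1 → J4 → J2


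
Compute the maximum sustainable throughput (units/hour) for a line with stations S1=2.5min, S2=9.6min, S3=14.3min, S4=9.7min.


Bottleneck = longest station time
Station times: [2.5, 9.6, 14.3, 9.7]
Max = 14.3 min
Rate = 60 / 14.3
= 4.20 units/hour (bottleneck: 14.3min)


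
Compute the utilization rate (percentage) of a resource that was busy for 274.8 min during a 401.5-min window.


Utilization = busy / total × 100
= 274.8 / 401.5 × 100
= 68.4%


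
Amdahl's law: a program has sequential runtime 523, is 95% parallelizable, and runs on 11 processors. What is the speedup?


Amdahl's law: T_p = T × ((1-p) + p/N)
= 523 × ((1-0.95) + 0.95/11)
= 523 × (0.05 + 0.0864)
= 523 × 0.1364
= 71.32
Speedup = 523/71.32
= 7.33×


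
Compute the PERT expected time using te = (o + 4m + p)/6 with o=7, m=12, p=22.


te = (o + 4m + p) / 6
= (7 + 4×12 + 22) / 6
= (7 + 48 + 22) / 6
= 77 / 6
= 12.83


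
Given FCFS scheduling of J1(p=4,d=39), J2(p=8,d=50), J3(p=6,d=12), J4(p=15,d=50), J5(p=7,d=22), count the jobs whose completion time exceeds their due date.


Completion vs due date:
  J1: C=4, d=39 → on time
  J2: C=12, d=50 → on time
  J3: C=18, d=12 → TARDY
  J4: C=33, d=50 → on time
  J5: C=40, d=22 → TARDY
Tardy jobs: J3, J5
Count = 2


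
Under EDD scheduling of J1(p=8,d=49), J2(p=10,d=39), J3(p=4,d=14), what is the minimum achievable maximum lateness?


EDD order: J3 → J2 → J1
Completion and lateness:
  J3: C=4, d=14, L=4-14=-10
  J2: C=14, d=39, L=14-39=-25
  J1: C=22, d=49, L=22-49=-27
Lmax = max(-10, -25, -27)
= -10


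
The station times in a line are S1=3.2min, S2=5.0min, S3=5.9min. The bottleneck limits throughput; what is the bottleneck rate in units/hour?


Bottleneck = longest station time
Station times: [3.2, 5.0, 5.9]
Max = 5.9 min
Rate = 60 / 5.9
= 10.17 units/hour (bottleneck: 5.9min)


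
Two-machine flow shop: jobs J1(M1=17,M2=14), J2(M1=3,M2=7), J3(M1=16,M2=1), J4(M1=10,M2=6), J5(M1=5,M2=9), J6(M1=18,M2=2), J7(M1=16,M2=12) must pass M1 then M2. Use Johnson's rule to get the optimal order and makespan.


Johnson's rule:
Group 1 (M1≤M2, sort by M1): ['J2', 'J5']
Group 2 (M1>M2, sort desc M2): ['J1', 'J7', 'J4', 'J6', 'J3']
Sequence: J2 → J5 → J1 → J7 → J4 → J6 → J3
Makespan calculation:
  J2: M1 done=3, M2 done=10
  J5: M1 done=8, M2 done=19
  J1: M1 done=25, M2 done=39
  J7: M1 done=41, M2 done=53
  J4: M1 done=51, M2 done=59
  J6: M1 done=69, M2 done=71
  J3: M1 done=85, M2 done=86
= Sequence: J2 → J5 → J1 → J7 → J4 → J6 → J3, Makespan: 86


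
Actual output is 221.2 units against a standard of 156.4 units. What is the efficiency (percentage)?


Efficiency = (actual / standard) × 100
= (221.2 / 156.4) × 100
= 141.4%


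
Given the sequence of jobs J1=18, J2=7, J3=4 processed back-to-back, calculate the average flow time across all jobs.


Completion times:
  J1: completes at 18
  J2: completes at 25
  J3: completes at 29
Sum = 72
Average = 72/3
= 24.00


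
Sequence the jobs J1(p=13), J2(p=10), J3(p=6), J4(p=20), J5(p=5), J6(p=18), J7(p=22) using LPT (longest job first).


LPT: sort by longest processing time first
  J7: p=22
  J4: p=20
  J6: p=18
  J1: p=13
  J2: p=10
  J3: p=6
  J5: p=5
Order: J7 → J4 → J6 → J1 → J2 → J3 → J5


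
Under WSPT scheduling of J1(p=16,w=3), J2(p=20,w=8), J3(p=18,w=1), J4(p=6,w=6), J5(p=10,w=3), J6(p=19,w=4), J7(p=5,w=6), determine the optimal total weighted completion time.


WSPT order (by p/w): J7 → J4 → J2 → J5 → J6 → J1 → J3
  J7: C=5, w·C=6×5=30
  J4: C=11, w·C=6×11=66
  J2: C=31, w·C=8×31=248
  J5: C=41, w·C=3×41=123
  J6: C=60, w·C=4×60=240
  J1: C=76, w·C=3×76=228
  J3: C=94, w·C=1×94=94
Σ w·C = 1029
= 1029


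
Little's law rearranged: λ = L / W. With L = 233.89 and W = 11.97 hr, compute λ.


Little's law: L = λW → λ = L / W
= 233.89 / 11.97
= 19.54 per hour


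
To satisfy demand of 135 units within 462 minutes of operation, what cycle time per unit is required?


Cycle time = available time / demand
= 462 / 135
= 3.42 min/unit


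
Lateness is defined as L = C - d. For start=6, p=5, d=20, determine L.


Completion = 6 + 5 = 11
Lateness = C - d = 11 - 20
= -9


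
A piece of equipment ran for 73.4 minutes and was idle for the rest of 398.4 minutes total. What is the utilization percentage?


Utilization = busy / total × 100
= 73.4 / 398.4 × 100
= 18.4%


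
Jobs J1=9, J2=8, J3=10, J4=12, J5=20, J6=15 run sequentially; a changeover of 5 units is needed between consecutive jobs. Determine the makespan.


Makespan = Σ processing + (n-1) × setup
= (9 + 8 + 10 + 12 + 20 + 15) + (6-1)×5
= 74 + 25
= 99 time units


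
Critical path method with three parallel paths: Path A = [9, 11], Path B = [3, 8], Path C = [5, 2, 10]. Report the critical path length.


Path A: 9 + 11 = 20
Path B: 3 + 8 = 11
Path C: 5 + 2 + 10 = 17
Critical path = longest = max(20, 11, 17)
= 20 (Path A)


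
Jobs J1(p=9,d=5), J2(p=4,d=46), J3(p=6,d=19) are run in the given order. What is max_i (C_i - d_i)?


Lateness per job (L = C - d):
  J1: C=9, d=5, L=4
  J2: C=13, d=46, L=-33
  J3: C=19, d=19, L=0
Lmax = max(4, -33, 0)
= 4


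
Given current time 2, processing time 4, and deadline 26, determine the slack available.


Slack = due - current_time - processing
= 26 - 2 - 4
= 20


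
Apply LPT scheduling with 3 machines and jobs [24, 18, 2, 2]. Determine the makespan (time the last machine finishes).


Jobs (LPT sorted): [24, 18, 2, 2]
Machines: 3
  J=24 → Machine 1 (load: 0+24=24)
  J=18 → Machine 2 (load: 0+18=18)
  J=2 → Machine 3 (load: 0+2=2)
  J=2 → Machine 3 (load: 2+2=4)
Machine loads: [24, 18, 4]
Makespan = max = 24 time units


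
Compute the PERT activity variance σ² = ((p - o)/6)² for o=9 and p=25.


σ² = ((p - o) / 6)² = (p - o)² / 36
= (25 - 9)² / 36
= 16² / 36
= 256 / 36
= 7.1111


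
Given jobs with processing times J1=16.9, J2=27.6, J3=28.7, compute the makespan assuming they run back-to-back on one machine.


Sequential makespan: sum all processing times
= 16.9 + 27.6 + 28.7
= 73.2 time units


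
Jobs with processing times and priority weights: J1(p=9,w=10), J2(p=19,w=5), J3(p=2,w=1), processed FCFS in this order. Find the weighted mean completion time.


Completion times:
  J1: C=9, w×C=10×9=90
  J2: C=28, w×C=5×28=140
  J3: C=30, w×C=1×30=30
Sum w×C = 260
Sum w = 16
Weighted avg = 260/16
= 16.25


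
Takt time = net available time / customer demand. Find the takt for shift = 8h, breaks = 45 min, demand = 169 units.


Available = 8×60 - 45 = 435 min
Takt time = 435 / 169
= 2.57 min/unit


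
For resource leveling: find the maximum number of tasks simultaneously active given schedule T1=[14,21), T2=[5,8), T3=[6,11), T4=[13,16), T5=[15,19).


Check each time point for overlaps:
  t=15: 3 tasks active (T1, T4, T5)
Max concurrent = 3


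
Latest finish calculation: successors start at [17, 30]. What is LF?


LF = min of all successor start times
Successors start at: [17, 30]
LF = min(17, 30)
= 17


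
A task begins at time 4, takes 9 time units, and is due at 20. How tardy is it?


Completion = start + processing = 4 + 9 = 13
Tardiness = max(0, C - d) = max(0, 13 - 20)
= max(0, -7)
= 0


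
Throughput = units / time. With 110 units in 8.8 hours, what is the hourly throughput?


Throughput = units / time
= 110 / 8.8
= 12.5 units/hour


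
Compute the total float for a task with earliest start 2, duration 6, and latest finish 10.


EF = ES + duration = 2 + 6 = 8
LS = LF - duration = 10 - 6 = 4
Total Float = LF - EF = 10 - 8
(or LS - ES = 4 - 2)
= 2


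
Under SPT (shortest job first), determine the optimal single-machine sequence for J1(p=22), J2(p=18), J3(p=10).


SPT: sort by shortest processing time
  J3: p=10
  J2: p=18
  J1: p=22
Order: J3 → J2 → J1


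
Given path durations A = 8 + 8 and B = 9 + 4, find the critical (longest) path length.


Path A: 8 + 8 = 16
Path B: 9 + 4 = 13
Critical path = longest = max(16, 13)
= 16 (Path A)


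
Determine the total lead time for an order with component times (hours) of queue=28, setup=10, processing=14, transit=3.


Lead time = queue + setup + processing + transit
= 28 + 10 + 14 + 3
= 55 hours


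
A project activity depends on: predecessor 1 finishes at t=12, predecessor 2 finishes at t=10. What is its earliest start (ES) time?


ES = max of all predecessor completion times
Predecessors: [12, 10]
ES = max(12, 10)
= 12


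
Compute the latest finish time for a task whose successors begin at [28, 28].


LF = min of all successor start times
Successors start at: [28, 28]
LF = min(28, 28)
= 28


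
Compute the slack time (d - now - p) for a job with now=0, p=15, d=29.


Slack = due - current_time - processing
= 29 - 0 - 15
= 14


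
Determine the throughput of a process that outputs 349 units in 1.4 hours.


Throughput = units / time
= 349 / 1.4
= 249.3 units/hour


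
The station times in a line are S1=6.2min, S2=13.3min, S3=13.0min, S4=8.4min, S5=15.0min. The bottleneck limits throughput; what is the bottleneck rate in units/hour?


Bottleneck = longest station time
Station times: [6.2, 13.3, 13.0, 8.4, 15.0]
Max = 15.0 min
Rate = 60 / 15.0
= 4.00 units/hour (bottleneck: 15.0min)


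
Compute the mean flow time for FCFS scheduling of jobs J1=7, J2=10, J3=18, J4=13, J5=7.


Completion times:
  J1: completes at 7
  J2: completes at 17
  J3: completes at 35
  J4: completes at 48
  J5: completes at 55
Sum = 162
Average = 162/5
= 32.40


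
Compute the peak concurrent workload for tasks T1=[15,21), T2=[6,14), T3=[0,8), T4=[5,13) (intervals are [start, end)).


Check each time point for overlaps:
  t=6: 3 tasks active (T2, T3, T4)
Max concurrent = 3


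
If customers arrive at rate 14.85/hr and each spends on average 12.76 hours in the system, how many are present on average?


Little's law: L = λ × W
= 14.85 × 12.76
= 189.49


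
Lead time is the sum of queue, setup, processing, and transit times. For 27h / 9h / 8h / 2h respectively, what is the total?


Lead time = queue + setup + processing + transit
= 27 + 9 + 8 + 2
= 46 hours


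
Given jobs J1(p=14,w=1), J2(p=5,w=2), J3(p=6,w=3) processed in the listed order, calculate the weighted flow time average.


Completion times:
  J1: C=14, w×C=1×14=14
  J2: C=19, w×C=2×19=38
  J3: C=25, w×C=3×25=75
Sum w×C = 127
Sum w = 6
Weighted avg = 127/6
= 21.17


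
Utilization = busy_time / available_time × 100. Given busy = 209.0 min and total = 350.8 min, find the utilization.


Utilization = busy / total × 100
= 209.0 / 350.8 × 100
= 59.6%


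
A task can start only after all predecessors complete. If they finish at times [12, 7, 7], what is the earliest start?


ES = max of all predecessor completion times
Predecessors: [12, 7, 7]
ES = max(12, 7, 7)
= 12


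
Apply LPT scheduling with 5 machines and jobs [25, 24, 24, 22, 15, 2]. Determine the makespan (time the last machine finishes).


Jobs (LPT sorted): [25, 24, 24, 22, 15, 2]
Machines: 5
  J=25 → Machine 1 (load: 0+25=25)
  J=24 → Machine 2 (load: 0+24=24)
  J=24 → Machine 3 (load: 0+24=24)
  J=22 → Machine 4 (load: 0+22=22)
  J=15 → Machine 5 (load: 0+15=15)
  J=2 → Machine 5 (load: 15+2=17)
Machine loads: [25, 24, 24, 22, 17]
Makespan = max = 25 time units


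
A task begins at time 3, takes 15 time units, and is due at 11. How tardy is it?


Completion = start + processing = 3 + 15 = 18
Tardiness = max(0, C - d) = max(0, 18 - 11)
= max(0, 7)
= 7


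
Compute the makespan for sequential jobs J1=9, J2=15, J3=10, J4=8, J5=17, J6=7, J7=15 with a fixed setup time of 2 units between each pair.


Makespan = Σ processing + (n-1) × setup
= (9 + 15 + 10 + 8 + 17 + 7 + 15) + (7-1)×2
= 81 + 12
= 93 time units


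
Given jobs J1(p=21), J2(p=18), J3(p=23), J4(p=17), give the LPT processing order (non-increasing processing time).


LPT: sort by longest processing time first
  J3: p=23
  J1: p=21
  J2: p=18
  J4: p=17
Order: J3 → J1 → J2 → J4


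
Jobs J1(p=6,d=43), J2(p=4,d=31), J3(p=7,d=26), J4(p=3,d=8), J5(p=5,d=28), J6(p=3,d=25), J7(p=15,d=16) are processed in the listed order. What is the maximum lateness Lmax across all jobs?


Lateness per job (L = C - d):
  J1: C=6, d=43, L=-37
  J2: C=10, d=31, L=-21
  J3: C=17, d=26, L=-9
  J4: C=20, d=8, L=12
  J5: C=25, d=28, L=-3
  J6: C=28, d=25, L=3
  J7: C=43, d=16, L=27
Lmax = max(-37, -21, -9, 12, -3, 3, 27)
= 27


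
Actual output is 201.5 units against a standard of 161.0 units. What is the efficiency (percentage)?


Efficiency = (actual / standard) × 100
= (201.5 / 161.0) × 100
= 125.2%


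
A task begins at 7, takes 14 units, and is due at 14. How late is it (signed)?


Completion = 7 + 14 = 21
Lateness = C - d = 21 - 14
= 7


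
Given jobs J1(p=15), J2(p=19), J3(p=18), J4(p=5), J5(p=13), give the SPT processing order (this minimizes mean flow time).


SPT: sort by shortest processing time
  J4: p=5
  J5: p=13
  J1: p=15
  J3: p=18
  J2: p=19
Order: J4 → J5 → J1 → J3 → J2


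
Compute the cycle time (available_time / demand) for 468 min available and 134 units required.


Cycle time = available time / demand
= 468 / 134
= 3.49 min/unit


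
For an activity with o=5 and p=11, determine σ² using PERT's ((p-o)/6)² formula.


σ² = ((p - o) / 6)² = (p - o)² / 36
= (11 - 5)² / 36
= 6² / 36
= 36 / 36
= 1.0000


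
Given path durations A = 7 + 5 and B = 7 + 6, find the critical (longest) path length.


Path A: 7 + 5 = 12
Path B: 7 + 6 = 13
Critical path = longest = max(12, 13)
= 13 (Path B)


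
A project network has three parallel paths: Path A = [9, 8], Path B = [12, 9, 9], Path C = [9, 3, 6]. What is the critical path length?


Path A: 9 + 8 = 17
Path B: 12 + 9 + 9 = 30
Path C: 9 + 3 + 6 = 18
Critical path = longest = max(17, 30, 18)
= 30 (Path B)


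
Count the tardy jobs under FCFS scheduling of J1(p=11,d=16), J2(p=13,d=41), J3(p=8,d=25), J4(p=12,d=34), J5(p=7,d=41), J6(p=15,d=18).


Completion vs due date:
  J1: C=11, d=16 → on time
  J2: C=24, d=41 → on time
  J3: C=32, d=25 → TARDY
  J4: C=44, d=34 → TARDY
  J5: C=51, d=41 → TARDY
  J6: C=66, d=18 → TARDY
Tardy jobs: J3, J4, J5, J6
Count = 4


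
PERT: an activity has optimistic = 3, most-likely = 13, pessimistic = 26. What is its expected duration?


te = (o + 4m + p) / 6
= (3 + 4×13 + 26) / 6
= (3 + 52 + 26) / 6
= 81 / 6
= 13.50


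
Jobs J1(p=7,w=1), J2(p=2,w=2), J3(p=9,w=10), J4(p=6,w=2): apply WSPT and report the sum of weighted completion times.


WSPT order (by p/w): J3 → J2 → J4 → J1
  J3: C=9, w·C=10×9=90
  J2: C=11, w·C=2×11=22
  J4: C=17, w·C=2×17=34
  J1: C=24, w·C=1×24=24
Σ w·C = 170
= 170


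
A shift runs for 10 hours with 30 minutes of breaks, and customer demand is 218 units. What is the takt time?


Available = 10×60 - 30 = 570 min
Takt time = 570 / 218
= 2.61 min/unit


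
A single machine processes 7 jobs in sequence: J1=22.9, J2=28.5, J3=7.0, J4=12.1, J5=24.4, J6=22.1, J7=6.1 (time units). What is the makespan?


Sequential makespan: sum all processing times
= 22.9 + 28.5 + 7.0 + 12.1 + 24.4 + 22.1 + 6.1
= 123.1 time units
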